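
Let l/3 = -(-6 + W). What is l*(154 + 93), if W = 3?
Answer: 2223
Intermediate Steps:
l = 9 (l = 3*(-(-6 + 3)) = 3*(-1*(-3)) = 3*3 = 9)
l*(154 + 93) = 9*(154 + 93) = 9*247 = 2223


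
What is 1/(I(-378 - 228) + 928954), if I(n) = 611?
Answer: 1/929565 ≈ 1.0758e-6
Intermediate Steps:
1/(I(-378 - 228) + 928954) = 1/(611 + 928954) = 1/929565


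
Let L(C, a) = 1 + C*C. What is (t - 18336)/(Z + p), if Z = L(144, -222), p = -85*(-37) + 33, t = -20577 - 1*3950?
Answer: -42863/23915 ≈ -1.7923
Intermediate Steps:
t = -24527 (t = -20577 - 3950 = -24527)
L(C, a) = 1 + C**2
p = 3178 (p = 3145 + 33 = 3178)
Z = 20737 (Z = 1 + 144**2 = 1 + 20736 = 20737)
(t - 18336)/(Z + p) = (-24527 - 18336)/(20737 + 3178) = -42863/23915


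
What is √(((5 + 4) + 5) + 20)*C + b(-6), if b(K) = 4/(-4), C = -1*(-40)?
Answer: -1 + 40*√34 ≈ 232.24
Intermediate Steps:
C = 40
b(K) = -1 (b(K) = 4*(-¼) = -1)
√(((5 + 4) + 5) + 20)*C + b(-6) = √(((5 + 4) + 5) + 20)*40 - 1 = √((9 + 5) + 20)*40 - 1 = √(14 + 20)*40 - 1 = √34*40 - 1 = 40*√34 - 1 = -1 + 40*√34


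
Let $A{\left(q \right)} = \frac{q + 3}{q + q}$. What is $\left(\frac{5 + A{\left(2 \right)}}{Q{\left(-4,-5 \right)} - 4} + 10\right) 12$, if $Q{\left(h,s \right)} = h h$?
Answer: $\frac{505}{4} \approx 126.25$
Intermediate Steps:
$Q{\left(h,s \right)} = h^{2}$
$A{\left(q \right)} = \frac{3 + q}{2 q}$
$\left(\frac{5 + A{\left(2 \right)}}{Q{\left(-4,-5 \right)} - 4} + 10\right) 12 = \left(\frac{5 + \frac{3 + 2}{2 \cdot 2}}{\left(-4\right)^{2} - 4} + 10\right) 12 = \left(\frac{5 + \frac{1}{2} \cdot \frac{1}{2} \cdot 5}{16 - 4} + 10\right) 12 = \left(\frac{5 + \frac{5}{4}}{12} + 10\right) 12 = \left(\frac{25}{4} \cdot \frac{1}{12} + 10\right) 12 = \left(\frac{25}{48} + 10\right) 12 = \frac{505}{48} \cdot 12 = \frac{505}{4}$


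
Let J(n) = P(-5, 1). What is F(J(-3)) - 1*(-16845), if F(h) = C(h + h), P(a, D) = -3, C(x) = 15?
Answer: 16860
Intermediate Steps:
J(n) = -3
F(h) = 15
F(J(-3)) - 1*(-16845) = 15 - 1*(-16845) = 15 + 16845 = 16860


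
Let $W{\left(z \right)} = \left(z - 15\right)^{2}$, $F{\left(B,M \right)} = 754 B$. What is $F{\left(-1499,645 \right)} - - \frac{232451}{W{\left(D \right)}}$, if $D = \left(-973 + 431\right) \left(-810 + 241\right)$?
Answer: $- \frac{107486479016711043}{95100074689} \approx -1.1302 \cdot 10^{6}$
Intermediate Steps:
$D = 308398$ ($D = \left(-542\right) \left(-569\right) = 308398$)
$W{\left(z \right)} = \left(-15 + z\right)^{2}$
$F{\left(-1499,645 \right)} - - \frac{232451}{W{\left(D \right)}} = 754 \left(-1499\right) - - \frac{232451}{\left(-15 + 308398\right)^{2}} = -1130246 - - \frac{232451}{308383^{2}} = -1130246 - - \frac{232451}{95100074689} = -1130246 + \frac{232451}{95100074689} = - \frac{107486479016711043}{95100074689}$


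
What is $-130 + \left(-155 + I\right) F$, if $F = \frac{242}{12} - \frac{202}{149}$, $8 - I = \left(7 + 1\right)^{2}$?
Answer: $- \frac{3664607}{894} \approx -4099.1$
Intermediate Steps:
$I = -56$ ($I = 8 - \left(7 + 1\right)^{2} = 8 - 8^{2} = 8 - 64 = -56$)
$F = \frac{16817}{894}$ ($F = 242 \cdot \frac{1}{12} - \frac{202}{149} = \frac{121}{6} - \frac{202}{149} = \frac{16817}{894} \approx 18.811$)
$-130 + \left(-155 + I\right) F = -130 + \left(-155 - 56\right) \frac{16817}{894} = -130 - \frac{3548387}{894} = - \frac{3664607}{894}$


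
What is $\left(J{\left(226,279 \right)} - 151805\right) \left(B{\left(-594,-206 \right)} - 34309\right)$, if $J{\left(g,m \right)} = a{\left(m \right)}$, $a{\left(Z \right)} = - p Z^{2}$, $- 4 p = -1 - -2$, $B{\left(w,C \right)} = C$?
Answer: $\frac{18271516185}{4} \approx 4.5679 \cdot 10^{9}$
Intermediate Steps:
$p = - \frac{1}{4}$ ($p = - \frac{-1 - -2}{4} = - \frac{-1 + 2}{4} = \left(- \frac{1}{4}\right) 1 = - \frac{1}{4} \approx -0.25$)
$a{\left(Z \right)} = \frac{Z^{2}}{4}$ ($a{\left(Z \right)} = - \frac{\left(-1\right) Z^{2}}{4} = \frac{Z^{2}}{4}$)
$J{\left(g,m \right)} = \frac{m^{2}}{4}$
$\left(J{\left(226,279 \right)} - 151805\right) \left(B{\left(-594,-206 \right)} - 34309\right) = \left(\frac{279^{2}}{4} - 151805\right) \left(-206 - 34309\right) = \left(\frac{1}{4} \cdot 77841 - 151805\right) \left(-34515\right) = \left(\frac{77841}{4} - 151805\right) \left(-34515\right) = \left(- \frac{529379}{4}\right) \left(-34515\right) = \frac{18271516185}{4}$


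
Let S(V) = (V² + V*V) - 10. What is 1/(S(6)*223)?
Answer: 1/13826 ≈ 7.2327e-5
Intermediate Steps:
S(V) = -10 + 2*V² (S(V) = (V² + V²) - 10 = 2*V² - 10 = -10 + 2*V²)
1/(S(6)*223) = 1/((-10 + 2*6²)*223) = 1/((-10 + 2*36)*223) = 1/((-10 + 72)*223) = 1/(62*223) = 1/13826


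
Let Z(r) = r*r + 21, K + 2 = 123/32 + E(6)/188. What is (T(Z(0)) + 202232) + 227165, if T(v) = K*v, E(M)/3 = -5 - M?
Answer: 645865777/1504 ≈ 4.2943e+5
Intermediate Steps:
E(M) = -15 - 3*M (E(M) = 3*(-5 - M) = -15 - 3*M)
K = 2509/1504 (K = -2 + (123/32 + (-15 - 3*6)/188) = -2 + (123*(1/32) + (-15 - 18)*(1/188)) = -2 + (123/32 - 33*1/188) = -2 + (123/32 - 33/188) = -2 + 5517/1504 = 2509/1504 ≈ 1.6682)
Z(r) = 21 + r**2 (Z(r) = r**2 + 21 = 21 + r**2)
T(v) = 2509*v/1504
(T(Z(0)) + 202232) + 227165 = (2509*(21 + 0**2)/1504 + 202232) + 227165 = (2509*(21 + 0)/1504 + 202232) + 227165 = ((2509/1504)*21 + 202232) + 227165 = (52689/1504 + 202232) + 227165 = 304209617/1504 + 227165 = 645865777/1504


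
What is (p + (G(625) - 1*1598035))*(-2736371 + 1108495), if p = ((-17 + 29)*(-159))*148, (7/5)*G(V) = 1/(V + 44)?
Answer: 14335079591746672/4683 ≈ 3.0611e+12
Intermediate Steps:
G(V) = 5/(7*(44 + V)) (G(V) = 5/(7*(V + 44)) = 5/(7*(44 + V)))
p = -282384 (p = (12*(-159))*148 = -1908*148 = -282384)
(p + (G(625) - 1*1598035))*(-2736371 + 1108495) = (-282384 + (5/(7*(44 + 625)) - 1*1598035))*(-2736371 + 1108495) = (-282384 + ((5/7)/669 - 1598035))*(-1627876) = (-282384 + ((5/7)*(1/669) - 1598035))*(-1627876) = (-282384 + (5/4683 - 1598035))*(-1627876) = (-282384 - 7483597900/4683)*(-1627876) = -8806002172/4683*(-1627876) = 14335079591746672/4683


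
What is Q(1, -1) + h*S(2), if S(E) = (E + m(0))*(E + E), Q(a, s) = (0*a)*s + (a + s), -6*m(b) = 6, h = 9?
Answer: 36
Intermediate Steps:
m(b) = -1 (m(b) = -⅙*6 = -1)
Q(a, s) = a + s (Q(a, s) = 0*s + (a + s) = 0 + (a + s) = a + s)
S(E) = 2*E*(-1 + E) (S(E) = (E - 1)*(E + E) = (-1 + E)*(2*E) = 2*E*(-1 + E))
Q(1, -1) + h*S(2) = (1 - 1) + 9*(2*2*(-1 + 2)) = 0 + 9*(2*2*1) = 0 + 9*4 = 0 + 36 = 36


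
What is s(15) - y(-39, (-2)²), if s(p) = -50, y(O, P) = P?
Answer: -54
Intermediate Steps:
s(15) - y(-39, (-2)²) = -50 - 1*(-2)² = -50 - 1*4 = -50 - 4 = -54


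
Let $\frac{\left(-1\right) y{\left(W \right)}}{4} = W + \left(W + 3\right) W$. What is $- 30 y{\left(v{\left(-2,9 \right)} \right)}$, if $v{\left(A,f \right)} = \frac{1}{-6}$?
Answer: $- \frac{230}{3} \approx -76.667$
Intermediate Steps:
$v{\left(A,f \right)} = - \frac{1}{6}$
$y{\left(W \right)} = - 4 W - 4 W \left(3 + W\right)$ ($y{\left(W \right)} = - 4 \left(W + \left(W + 3\right) W\right) = - 4 \left(W + \left(3 + W\right) W\right) = - 4 \left(W + W \left(3 + W\right)\right) = - 4 W - 4 W \left(3 + W\right)$)
$- 30 y{\left(v{\left(-2,9 \right)} \right)} = - 30 \left(\left(-4\right) \left(- \frac{1}{6}\right) \left(4 - \frac{1}{6}\right)\right) = - 30 \left(\left(-4\right) \left(- \frac{1}{6}\right) \frac{23}{6}\right) = \left(-30\right) \frac{23}{9} = - \frac{230}{3}$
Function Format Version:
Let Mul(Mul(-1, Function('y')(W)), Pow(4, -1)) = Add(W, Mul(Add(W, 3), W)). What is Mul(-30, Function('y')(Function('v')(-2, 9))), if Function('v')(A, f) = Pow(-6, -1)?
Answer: Rational(-230, 3) ≈ -76.667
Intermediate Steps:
Function('v')(A, f) = Rational(-1, 6)
Function('y')(W) = Add(Mul(-4, W), Mul(-4, W, Add(3, W))) (Function('y')(W) = Mul(-4, Add(W, Mul(Add(W, 3), W))) = Mul(-4, Add(W, Mul(Add(3, W), W))) = Mul(-4, Add(W, Mul(W, Add(3, W)))) = Add(Mul(-4, W), Mul(-4, W, Add(3, W))))
Mul(-30, Function('y')(Function('v')(-2, 9))) = Mul(-30, Mul(-4, Rational(-1, 6), Add(4, Rational(-1, 6)))) = Mul(-30, Mul(-4, Rational(-1, 6), Rational(23, 6))) = Mul(-30, Rational(23, 9)) = Rational(-230, 3)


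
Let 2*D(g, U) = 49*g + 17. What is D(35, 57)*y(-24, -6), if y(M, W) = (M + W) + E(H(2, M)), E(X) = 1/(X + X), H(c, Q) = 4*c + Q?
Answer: -416113/16 ≈ -26007.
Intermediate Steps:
H(c, Q) = Q + 4*c
E(X) = 1/(2*X)
D(g, U) = 17/2 + 49*g/2 (D(g, U) = (49*g + 17)/2 = (17 + 49*g)/2 = 17/2 + 49*g/2)
y(M, W) = M + W + 1/(2*(8 + M)) (y(M, W) = (M + W) + 1/(2*(M + 4*2)) = (M + W) + 1/(2*(M + 8)) = (M + W) + 1/(2*(8 + M)) = M + W + 1/(2*(8 + M)))
D(35, 57)*y(-24, -6) = (17/2 + (49/2)*35)*((½ + (8 - 24)*(-24 - 6))/(8 - 24)) = (17/2 + 1715/2)*((½ - 16*(-30))/(-16)) = 866*(-(½ + 480)/16) = 866*(-1/16*961/2) = 866*(-961/32) = -416113/16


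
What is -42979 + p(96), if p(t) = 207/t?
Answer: -1375259/32 ≈ -42977.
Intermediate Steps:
-42979 + p(96) = -42979 + 207/96 = -42979 + 207*(1/96) = -42979 + 69/32 = -1375259/32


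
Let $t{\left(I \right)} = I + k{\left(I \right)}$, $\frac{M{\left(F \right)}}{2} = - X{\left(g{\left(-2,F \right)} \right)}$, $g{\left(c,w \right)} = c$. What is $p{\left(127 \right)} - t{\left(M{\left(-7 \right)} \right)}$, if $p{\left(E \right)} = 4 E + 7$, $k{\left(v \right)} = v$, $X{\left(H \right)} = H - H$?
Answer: $515$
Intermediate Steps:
$X{\left(H \right)} = 0$
$M{\left(F \right)} = 0$ ($M{\left(F \right)} = 2 \left(\left(-1\right) 0\right) = 2 \cdot 0 = 0$)
$p{\left(E \right)} = 7 + 4 E$
$t{\left(I \right)} = 2 I$ ($t{\left(I \right)} = I + I = 2 I$)
$p{\left(127 \right)} - t{\left(M{\left(-7 \right)} \right)} = \left(7 + 4 \cdot 127\right) - 2 \cdot 0 = \left(7 + 508\right) - 0 = 515 + 0 = 515$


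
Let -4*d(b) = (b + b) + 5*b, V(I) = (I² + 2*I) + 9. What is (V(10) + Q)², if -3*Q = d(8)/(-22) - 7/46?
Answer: 38250362929/2304324 ≈ 16599.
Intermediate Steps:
V(I) = 9 + I² + 2*I
d(b) = -7*b/4 (d(b) = -((b + b) + 5*b)/4 = -(2*b + 5*b)/4 = -7*b/4)
Q = -245/1518 (Q = -(-7/4*8/(-22) - 7/46)/3 = -(-14*(-1/22) - 7*1/46)/3 = -(7/11 - 7/46)/3 = -⅓*245/506 = -245/1518 ≈ -0.16140)
(V(10) + Q)² = ((9 + 10² + 2*10) - 245/1518)² = ((9 + 100 + 20) - 245/1518)² = (129 - 245/1518)² = (195577/1518)² = 38250362929/2304324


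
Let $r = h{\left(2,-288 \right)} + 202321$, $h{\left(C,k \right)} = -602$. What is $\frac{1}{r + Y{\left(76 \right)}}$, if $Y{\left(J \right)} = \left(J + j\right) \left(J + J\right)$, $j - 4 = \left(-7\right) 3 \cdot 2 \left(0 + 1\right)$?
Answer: $\frac{1}{207495} \approx 4.8194 \cdot 10^{-6}$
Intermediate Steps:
$j = -38$ ($j = 4 + \left(-7\right) 3 \cdot 2 \left(0 + 1\right) = 4 - 21 \cdot 2 \cdot 1 = 4 - 42 = -38$)
$Y{\left(J \right)} = 2 J \left(-38 + J\right)$ ($Y{\left(J \right)} = \left(J - 38\right) \left(J + J\right) = \left(-38 + J\right) 2 J = 2 J \left(-38 + J\right)$)
$r = 201719$ ($r = -602 + 202321 = 201719$)
$\frac{1}{r + Y{\left(76 \right)}} = \frac{1}{201719 + 2 \cdot 76 \left(-38 + 76\right)} = \frac{1}{201719 + 2 \cdot 76 \cdot 38} = \frac{1}{201719 + 5776} = \frac{1}{207495}$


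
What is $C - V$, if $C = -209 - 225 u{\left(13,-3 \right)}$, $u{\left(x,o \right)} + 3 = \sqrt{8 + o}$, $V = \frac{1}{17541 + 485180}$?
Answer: $\frac{234267985}{502721} - 225 \sqrt{5} \approx -37.115$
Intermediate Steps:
$V = \frac{1}{502721} \approx 1.9892 \cdot 10^{-6}$
$u{\left(x,o \right)} = -3 + \sqrt{8 + o}$
$C = 466 - 225 \sqrt{5}$ ($C = -209 - 225 \left(-3 + \sqrt{8 - 3}\right) = -209 - 225 \left(-3 + \sqrt{5}\right) = -209 + \left(675 - 225 \sqrt{5}\right) = 466 - 225 \sqrt{5} \approx -37.115$)
$C - V = \left(466 - 225 \sqrt{5}\right) - \frac{1}{502721} = \frac{234267985}{502721} - 225 \sqrt{5}$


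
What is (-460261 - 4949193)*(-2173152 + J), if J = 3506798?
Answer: -7214296689284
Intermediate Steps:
(-460261 - 4949193)*(-2173152 + J) = (-460261 - 4949193)*(-2173152 + 3506798) = -5409454*1333646 = -7214296689284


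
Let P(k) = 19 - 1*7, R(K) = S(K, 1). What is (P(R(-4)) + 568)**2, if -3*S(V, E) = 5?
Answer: 336400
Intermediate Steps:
S(V, E) = -5/3 (S(V, E) = -1/3*5 = -5/3)
R(K) = -5/3
P(k) = 12 (P(k) = 19 - 7 = 12)
(P(R(-4)) + 568)**2 = (12 + 568)**2 = 580**2 = 336400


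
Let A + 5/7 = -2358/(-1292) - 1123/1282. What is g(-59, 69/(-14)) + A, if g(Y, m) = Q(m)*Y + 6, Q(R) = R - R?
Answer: 9036126/1449301 ≈ 6.2348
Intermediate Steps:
Q(R) = 0
g(Y, m) = 6 (g(Y, m) = 0*Y + 6 = 0 + 6 = 6)
A = 340320/1449301 (A = -5/7 + (-2358/(-1292) - 1123/1282) = -5/7 + (-2358*(-1/1292) - 1123*1/1282) = -5/7 + (1179/646 - 1123/1282) = -5/7 + 196505/207043 = 340320/1449301 ≈ 0.23482)
g(-59, 69/(-14)) + A = 6 + 340320/1449301 = 9036126/1449301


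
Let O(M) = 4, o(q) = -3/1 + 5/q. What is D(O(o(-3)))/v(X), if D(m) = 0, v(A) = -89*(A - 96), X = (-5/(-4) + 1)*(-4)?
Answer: 0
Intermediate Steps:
o(q) = -3 + 5/q (o(q) = -3*1 + 5/q = -3 + 5/q)
X = -9 (X = (-5*(-¼) + 1)*(-4) = (5/4 + 1)*(-4) = (9/4)*(-4) = -9)
v(A) = 8544 - 89*A (v(A) = -89*(-96 + A) = 8544 - 89*A)
D(O(o(-3)))/v(X) = 0/(8544 - 89*(-9)) = 0/(8544 + 801) = 0/9345 = 0*(1/9345) = 0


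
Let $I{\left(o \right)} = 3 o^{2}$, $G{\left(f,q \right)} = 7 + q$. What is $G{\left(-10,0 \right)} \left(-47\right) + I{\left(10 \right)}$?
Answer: $-29$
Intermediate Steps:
$G{\left(-10,0 \right)} \left(-47\right) + I{\left(10 \right)} = \left(7 + 0\right) \left(-47\right) + 3 \cdot 10^{2} = 7 \left(-47\right) + 3 \cdot 100 = -329 + 300 = -29$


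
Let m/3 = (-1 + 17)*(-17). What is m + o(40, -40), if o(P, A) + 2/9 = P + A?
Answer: -7346/9 ≈ -816.22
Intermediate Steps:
o(P, A) = -2/9 + A + P (o(P, A) = -2/9 + (P + A) = -2/9 + (A + P) = -2/9 + A + P)
m = -816 (m = 3*((-1 + 17)*(-17)) = 3*(16*(-17)) = 3*(-272) = -816)
m + o(40, -40) = -816 + (-2/9 - 40 + 40) = -816 - 2/9 = -7346/9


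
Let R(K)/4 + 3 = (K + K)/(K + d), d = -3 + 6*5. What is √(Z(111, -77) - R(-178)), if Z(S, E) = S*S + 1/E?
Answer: 2*√416496557246/11627 ≈ 111.01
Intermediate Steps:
d = 27 (d = -3 + 30 = 27)
Z(S, E) = 1/E + S² (Z(S, E) = S² + 1/E = 1/E + S²)
R(K) = -12 + 8*K/(27 + K) (R(K) = -12 + 4*((K + K)/(K + 27)) = -12 + 4*((2*K)/(27 + K)) = -12 + 4*(2*K/(27 + K)) = -12 + 8*K/(27 + K))
√(Z(111, -77) - R(-178)) = √((1/(-77) + 111²) - 4*(-81 - 1*(-178))/(27 - 178)) = √((-1/77 + 12321) - 4*(-81 + 178)/(-151)) = √(948716/77 - 4*(-1)*97/151) = √(948716/77 - 1*(-388/151)) = √(948716/77 + 388/151) = √(143285992/11627) = 2*√416496557246/11627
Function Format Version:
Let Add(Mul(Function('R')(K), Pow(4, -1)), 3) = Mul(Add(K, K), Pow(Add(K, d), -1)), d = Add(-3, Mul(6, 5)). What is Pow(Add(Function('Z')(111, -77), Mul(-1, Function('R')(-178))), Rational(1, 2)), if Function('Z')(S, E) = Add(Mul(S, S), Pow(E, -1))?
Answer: Mul(Rational(2, 11627), Pow(416496557246, Rational(1, 2))) ≈ 111.01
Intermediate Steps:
d = 27 (d = Add(-3, 30) = 27)
Function('Z')(S, E) = Add(Pow(E, -1), Pow(S, 2)) (Function('Z')(S, E) = Add(Pow(S, 2), Pow(E, -1)) = Add(Pow(E, -1), Pow(S, 2)))
Function('R')(K) = Add(-12, Mul(8, K, Pow(Add(27, K), -1))) (Function('R')(K) = Add(-12, Mul(4, Mul(Add(K, K), Pow(Add(K, 27), -1)))) = Add(-12, Mul(4, Mul(Mul(2, K), Pow(Add(27, K), -1)))) = Add(-12, Mul(4, Mul(2, K, Pow(Add(27, K), -1)))) = Add(-12, Mul(8, K, Pow(Add(27, K), -1))))
Pow(Add(Function('Z')(111, -77), Mul(-1, Function('R')(-178))), Rational(1, 2)) = Pow(Add(Add(Pow(-77, -1), Pow(111, 2)), Mul(-1, Mul(4, Pow(Add(27, -178), -1), Add(-81, Mul(-1, -178))))), Rational(1, 2)) = Pow(Add(Add(Rational(-1, 77), 12321), Mul(-1, Mul(4, Pow(-151, -1), Add(-81, 178)))), Rational(1, 2)) = Pow(Add(Rational(948716, 77), Mul(-1, Mul(4, Rational(-1, 151), 97))), Rational(1, 2)) = Pow(Add(Rational(948716, 77), Mul(-1, Rational(-388, 151))), Rational(1, 2)) = Pow(Add(Rational(948716, 77), Rational(388, 151)), Rational(1, 2)) = Pow(Rational(143285992, 11627), Rational(1, 2)) = Mul(Rational(2, 11627), Pow(416496557246, Rational(1, 2)))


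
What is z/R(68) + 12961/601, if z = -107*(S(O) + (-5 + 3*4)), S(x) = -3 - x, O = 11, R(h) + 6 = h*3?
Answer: 3016427/118998 ≈ 25.349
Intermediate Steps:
R(h) = -6 + 3*h (R(h) = -6 + h*3 = -6 + 3*h)
z = 749 (z = -107*((-3 - 1*11) + (-5 + 3*4)) = -107*((-3 - 11) + (-5 + 12)) = -107*(-14 + 7) = -107*(-7) = 749)
z/R(68) + 12961/601 = 749/(-6 + 3*68) + 12961/601 = 749/(-6 + 204) + 12961*(1/601) = 749/198 + 12961/601 = 3016427/118998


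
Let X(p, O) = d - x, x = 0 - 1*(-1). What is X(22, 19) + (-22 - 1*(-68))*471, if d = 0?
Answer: 21665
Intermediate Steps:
x = 1 (x = 0 + 1 = 1)
X(p, O) = -1 (X(p, O) = 0 - 1*1 = 0 - 1 = -1)
X(22, 19) + (-22 - 1*(-68))*471 = -1 + (-22 - 1*(-68))*471 = -1 + (-22 + 68)*471 = -1 + 46*471 = -1 + 21666 = 21665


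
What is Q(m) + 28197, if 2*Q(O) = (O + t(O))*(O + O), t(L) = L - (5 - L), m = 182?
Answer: 126659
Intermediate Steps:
t(L) = -5 + 2*L (t(L) = L + (-5 + L) = -5 + 2*L)
Q(O) = O*(-5 + 3*O) (Q(O) = ((O + (-5 + 2*O))*(O + O))/2 = ((-5 + 3*O)*(2*O))/2 = (2*O*(-5 + 3*O))/2 = O*(-5 + 3*O))
Q(m) + 28197 = 182*(-5 + 3*182) + 28197 = 182*(-5 + 546) + 28197 = 182*541 + 28197 = 98462 + 28197 = 126659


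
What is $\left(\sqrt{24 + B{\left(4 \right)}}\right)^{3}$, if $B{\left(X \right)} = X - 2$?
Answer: $26 \sqrt{26} \approx 132.57$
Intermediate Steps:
$B{\left(X \right)} = -2 + X$
$\left(\sqrt{24 + B{\left(4 \right)}}\right)^{3} = \left(\sqrt{24 + \left(-2 + 4\right)}\right)^{3} = \left(\sqrt{24 + 2}\right)^{3} = \left(\sqrt{26}\right)^{3} = 26 \sqrt{26}$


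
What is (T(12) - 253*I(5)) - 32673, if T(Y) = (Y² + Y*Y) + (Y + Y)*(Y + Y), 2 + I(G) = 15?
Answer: -35098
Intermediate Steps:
I(G) = 13 (I(G) = -2 + 15 = 13)
T(Y) = 6*Y² (T(Y) = (Y² + Y²) + (2*Y)*(2*Y) = 2*Y² + 4*Y² = 6*Y²)
(T(12) - 253*I(5)) - 32673 = (6*12² - 253*13) - 32673 = (6*144 - 3289) - 32673 = (864 - 3289) - 32673 = -2425 - 32673 = -35098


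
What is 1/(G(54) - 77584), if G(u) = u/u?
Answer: -1/77583 ≈ -1.2889e-5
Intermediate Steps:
G(u) = 1
1/(G(54) - 77584) = 1/(1 - 77584) = 1/(-77583) = -1/77583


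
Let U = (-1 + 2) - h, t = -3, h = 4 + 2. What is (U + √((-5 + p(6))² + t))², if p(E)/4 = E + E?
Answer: (5 - √1846)² ≈ 1441.3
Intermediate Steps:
h = 6
U = -5 (U = (-1 + 2) - 1*6 = 1 - 6 = -5)
p(E) = 8*E (p(E) = 4*(E + E) = 4*(2*E) = 8*E)
(U + √((-5 + p(6))² + t))² = (-5 + √((-5 + 8*6)² - 3))² = (-5 + √((-5 + 48)² - 3))² = (-5 + √(43² - 3))² = (-5 + √(1849 - 3))² = (-5 + √1846)²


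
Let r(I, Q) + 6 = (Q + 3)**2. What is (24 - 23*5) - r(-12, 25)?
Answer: -869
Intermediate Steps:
r(I, Q) = -6 + (3 + Q)**2 (r(I, Q) = -6 + (Q + 3)**2 = -6 + (3 + Q)**2)
(24 - 23*5) - r(-12, 25) = (24 - 23*5) - (-6 + (3 + 25)**2) = (24 - 115) - (-6 + 28**2) = -91 - (-6 + 784) = -91 - 1*778 = -91 - 778 = -869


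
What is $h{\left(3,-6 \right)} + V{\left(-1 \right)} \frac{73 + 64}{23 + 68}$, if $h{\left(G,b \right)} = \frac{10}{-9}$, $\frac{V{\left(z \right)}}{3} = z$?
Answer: $- \frac{4609}{819} \approx -5.6276$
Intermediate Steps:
$V{\left(z \right)} = 3 z$
$h{\left(G,b \right)} = - \frac{10}{9}$ ($h{\left(G,b \right)} = 10 \left(- \frac{1}{9}\right) = - \frac{10}{9}$)
$h{\left(3,-6 \right)} + V{\left(-1 \right)} \frac{73 + 64}{23 + 68} = - \frac{10}{9} + 3 \left(-1\right) \frac{73 + 64}{23 + 68} = - \frac{10}{9} - 3 \cdot \frac{137}{91} = - \frac{10}{9} - 3 \cdot 137 \cdot \frac{1}{91} = - \frac{10}{9} - \frac{411}{91} = - \frac{4609}{819}$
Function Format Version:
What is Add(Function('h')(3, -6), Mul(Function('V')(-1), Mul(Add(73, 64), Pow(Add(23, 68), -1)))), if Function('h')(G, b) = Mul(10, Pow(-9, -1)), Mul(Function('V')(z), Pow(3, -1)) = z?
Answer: Rational(-4609, 819) ≈ -5.6276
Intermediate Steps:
Function('V')(z) = Mul(3, z)
Function('h')(G, b) = Rational(-10, 9) (Function('h')(G, b) = Mul(10, Rational(-1, 9)) = Rational(-10, 9))
Add(Function('h')(3, -6), Mul(Function('V')(-1), Mul(Add(73, 64), Pow(Add(23, 68), -1)))) = Add(Rational(-10, 9), Mul(Mul(3, -1), Mul(Add(73, 64), Pow(Add(23, 68), -1)))) = Add(Rational(-10, 9), Mul(-3, Mul(137, Pow(91, -1)))) = Add(Rational(-10, 9), Mul(-3, Mul(137, Rational(1, 91)))) = Add(Rational(-10, 9), Mul(-3, Rational(137, 91))) = Add(Rational(-10, 9), Rational(-411, 91)) = Rational(-4609, 819)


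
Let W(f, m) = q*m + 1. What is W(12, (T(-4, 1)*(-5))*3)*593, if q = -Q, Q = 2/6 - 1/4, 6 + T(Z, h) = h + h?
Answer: -2372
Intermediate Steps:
T(Z, h) = -6 + 2*h (T(Z, h) = -6 + (h + h) = -6 + 2*h)
Q = 1/12 (Q = 2*(⅙) - 1*¼ = ⅓ - ¼ = 1/12 ≈ 0.083333)
q = -1/12 (q = -1*1/12 = -1/12 ≈ -0.083333)
W(f, m) = 1 - m/12 (W(f, m) = -m/12 + 1 = 1 - m/12)
W(12, (T(-4, 1)*(-5))*3)*593 = (1 - (-6 + 2*1)*(-5)*3/12)*593 = (1 - (-6 + 2)*(-5)*3/12)*593 = (1 - (-4*(-5))*3/12)*593 = (1 - 5*3/3)*593 = (1 - 1/12*60)*593 = (1 - 5)*593 = -4*593 = -2372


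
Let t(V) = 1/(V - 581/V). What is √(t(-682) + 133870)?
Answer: 2*√7222293075774326/464543 ≈ 365.88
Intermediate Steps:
√(t(-682) + 133870) = √(-682/(-581 + (-682)²) + 133870) = √(-682/(-581 + 465124) + 133870) = √(-682/464543 + 133870) = √(62188370728/464543) = 2*√7222293075774326/464543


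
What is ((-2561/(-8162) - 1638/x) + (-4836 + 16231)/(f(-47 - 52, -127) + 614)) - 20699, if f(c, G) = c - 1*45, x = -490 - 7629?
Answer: -32195601510724/1557281033 ≈ -20674.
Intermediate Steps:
x = -8119
f(c, G) = -45 + c (f(c, G) = c - 45 = -45 + c)
((-2561/(-8162) - 1638/x) + (-4836 + 16231)/(f(-47 - 52, -127) + 614)) - 20699 = ((-2561/(-8162) - 1638/(-8119)) + (-4836 + 16231)/((-45 + (-47 - 52)) + 614)) - 20699 = ((-2561*(-1/8162) - 1638*(-1/8119)) + 11395/((-45 - 99) + 614)) - 20699 = ((2561/8162 + 1638/8119) + 11395/(-144 + 614)) - 20699 = (34162115/66267278 + 11395/470) - 20699 = (34162115/66267278 + 11395*(1/470)) - 20699 = (34162115/66267278 + 2279/94) - 20699 = 38558591343/1557281033 - 20699 = -32195601510724/1557281033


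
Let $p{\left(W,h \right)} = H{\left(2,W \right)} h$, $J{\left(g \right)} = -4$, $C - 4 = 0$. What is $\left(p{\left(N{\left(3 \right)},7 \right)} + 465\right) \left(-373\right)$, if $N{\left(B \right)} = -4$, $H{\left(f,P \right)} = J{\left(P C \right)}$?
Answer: $-163001$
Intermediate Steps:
$C = 4$ ($C = 4 + 0 = 4$)
$H{\left(f,P \right)} = -4$
$p{\left(W,h \right)} = - 4 h$
$\left(p{\left(N{\left(3 \right)},7 \right)} + 465\right) \left(-373\right) = \left(\left(-4\right) 7 + 465\right) \left(-373\right) = \left(-28 + 465\right) \left(-373\right) = 437 \left(-373\right) = -163001$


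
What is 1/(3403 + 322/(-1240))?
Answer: 620/2109699 ≈ 0.00029388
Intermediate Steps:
1/(3403 + 322/(-1240)) = 1/(3403 + 322*(-1/1240)) = 1/(3403 - 161/620) = 1/(2109699/620) = 620/2109699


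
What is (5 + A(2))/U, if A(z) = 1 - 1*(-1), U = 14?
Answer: 1/2 ≈ 0.50000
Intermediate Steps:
A(z) = 2 (A(z) = 1 + 1 = 2)
(5 + A(2))/U = (5 + 2)/14 = 7*(1/14) = 1/2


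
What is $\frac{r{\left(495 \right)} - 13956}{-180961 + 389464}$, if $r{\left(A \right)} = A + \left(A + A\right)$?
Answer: $- \frac{4157}{69501} \approx -0.059812$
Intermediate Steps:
$r{\left(A \right)} = 3 A$ ($r{\left(A \right)} = A + 2 A = 3 A$)
$\frac{r{\left(495 \right)} - 13956}{-180961 + 389464} = \frac{3 \cdot 495 - 13956}{-180961 + 389464} = \frac{1485 - 13956}{208503} = \left(-12471\right) \frac{1}{208503} = - \frac{4157}{69501}$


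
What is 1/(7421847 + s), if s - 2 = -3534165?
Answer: 1/3887684 ≈ 2.5722e-7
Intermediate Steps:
s = -3534163 (s = 2 - 3534165 = -3534163)
1/(7421847 + s) = 1/(7421847 - 3534163) = 1/3887684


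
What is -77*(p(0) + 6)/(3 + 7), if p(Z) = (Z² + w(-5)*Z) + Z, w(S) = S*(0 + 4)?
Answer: -231/5 ≈ -46.200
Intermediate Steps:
w(S) = 4*S (w(S) = S*4 = 4*S)
p(Z) = Z² - 19*Z (p(Z) = (Z² + (4*(-5))*Z) + Z = (Z² - 20*Z) + Z = Z² - 19*Z)
-77*(p(0) + 6)/(3 + 7) = -77*(0*(-19 + 0) + 6)/(3 + 7) = -77*(0*(-19) + 6)/10 = -77*(0 + 6)/10 = -462/10 = -77*⅗ = -231/5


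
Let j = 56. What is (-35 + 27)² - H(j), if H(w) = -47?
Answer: 111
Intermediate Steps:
(-35 + 27)² - H(j) = (-35 + 27)² - 1*(-47) = (-8)² + 47 = 64 + 47 = 111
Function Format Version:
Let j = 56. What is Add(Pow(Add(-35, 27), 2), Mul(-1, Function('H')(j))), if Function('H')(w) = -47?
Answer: 111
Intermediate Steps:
Add(Pow(Add(-35, 27), 2), Mul(-1, Function('H')(j))) = Add(Pow(Add(-35, 27), 2), Mul(-1, -47)) = Add(Pow(-8, 2), 47) = Add(64, 47) = 111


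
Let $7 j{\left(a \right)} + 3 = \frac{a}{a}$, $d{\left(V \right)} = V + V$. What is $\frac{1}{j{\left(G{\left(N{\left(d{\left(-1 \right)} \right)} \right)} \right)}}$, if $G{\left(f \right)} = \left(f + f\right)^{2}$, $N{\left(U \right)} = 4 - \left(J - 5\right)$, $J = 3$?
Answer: $- \frac{7}{2} \approx -3.5$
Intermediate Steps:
$d{\left(V \right)} = 2 V$
$N{\left(U \right)} = 6$ ($N{\left(U \right)} = 4 - \left(3 - 5\right) = 4 - -2 = 4 + 2 = 6$)
$G{\left(f \right)} = 4 f^{2}$ ($G{\left(f \right)} = \left(2 f\right)^{2} = 4 f^{2}$)
$j{\left(a \right)} = - \frac{2}{7}$ ($j{\left(a \right)} = - \frac{3}{7} + \frac{a \frac{1}{a}}{7} = - \frac{3}{7} + \frac{1}{7} \cdot 1 = - \frac{3}{7} + \frac{1}{7} = - \frac{2}{7}$)
$\frac{1}{j{\left(G{\left(N{\left(d{\left(-1 \right)} \right)} \right)} \right)}} = \frac{1}{- \frac{2}{7}} = - \frac{7}{2}$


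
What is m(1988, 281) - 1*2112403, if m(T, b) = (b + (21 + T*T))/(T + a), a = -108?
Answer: -1983682597/940 ≈ -2.1103e+6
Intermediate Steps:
m(T, b) = (21 + b + T**2)/(-108 + T) (m(T, b) = (b + (21 + T*T))/(T - 108) = (b + (21 + T**2))/(-108 + T) = (21 + b + T**2)/(-108 + T))
m(1988, 281) - 1*2112403 = (21 + 281 + 1988**2)/(-108 + 1988) - 1*2112403 = (21 + 281 + 3952144)/1880 - 2112403 = (1/1880)*3952446 - 2112403 = 1976223/940 - 2112403 = -1983682597/940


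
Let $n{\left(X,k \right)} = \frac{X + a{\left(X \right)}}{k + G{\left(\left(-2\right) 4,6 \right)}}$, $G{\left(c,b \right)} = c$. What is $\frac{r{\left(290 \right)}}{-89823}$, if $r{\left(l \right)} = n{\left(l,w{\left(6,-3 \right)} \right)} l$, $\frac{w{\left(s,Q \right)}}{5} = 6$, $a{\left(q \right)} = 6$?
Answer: $- \frac{42920}{988053} \approx -0.043439$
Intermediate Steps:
$w{\left(s,Q \right)} = 30$ ($w{\left(s,Q \right)} = 5 \cdot 6 = 30$)
$n{\left(X,k \right)} = \frac{6 + X}{-8 + k}$ ($n{\left(X,k \right)} = \frac{X + 6}{k - 8} = \frac{6 + X}{k - 8} = \frac{6 + X}{-8 + k}$)
$r{\left(l \right)} = l \left(\frac{3}{11} + \frac{l}{22}\right)$ ($r{\left(l \right)} = \frac{6 + l}{-8 + 30} l = \frac{6 + l}{22} l = \left(\frac{3}{11} + \frac{l}{22}\right) l = l \left(\frac{3}{11} + \frac{l}{22}\right)$)
$\frac{r{\left(290 \right)}}{-89823} = \frac{\frac{1}{22} \cdot 290 \left(6 + 290\right)}{-89823} = \frac{1}{22} \cdot 290 \cdot 296 \left(- \frac{1}{89823}\right) = \frac{42920}{11} \left(- \frac{1}{89823}\right) = - \frac{42920}{988053}$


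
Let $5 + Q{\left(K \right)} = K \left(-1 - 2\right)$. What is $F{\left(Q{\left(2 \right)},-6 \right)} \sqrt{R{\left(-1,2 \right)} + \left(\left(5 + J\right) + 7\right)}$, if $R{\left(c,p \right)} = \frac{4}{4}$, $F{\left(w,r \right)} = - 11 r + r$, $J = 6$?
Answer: $60 \sqrt{19} \approx 261.53$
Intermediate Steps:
$Q{\left(K \right)} = -5 - 3 K$ ($Q{\left(K \right)} = -5 + K \left(-1 - 2\right) = -5 + K \left(-3\right) = -5 - 3 K$)
$F{\left(w,r \right)} = - 10 r$
$R{\left(c,p \right)} = 1$ ($R{\left(c,p \right)} = 4 \cdot \frac{1}{4} = 1$)
$F{\left(Q{\left(2 \right)},-6 \right)} \sqrt{R{\left(-1,2 \right)} + \left(\left(5 + J\right) + 7\right)} = \left(-10\right) \left(-6\right) \sqrt{1 + \left(\left(5 + 6\right) + 7\right)} = 60 \sqrt{1 + \left(11 + 7\right)} = 60 \sqrt{1 + 18} = 60 \sqrt{19}$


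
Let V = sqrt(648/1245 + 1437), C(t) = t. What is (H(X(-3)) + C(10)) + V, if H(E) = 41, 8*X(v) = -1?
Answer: 51 + sqrt(247576965)/415 ≈ 88.915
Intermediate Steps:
X(v) = -1/8 (X(v) = (1/8)*(-1) = -1/8)
V = sqrt(247576965)/415 (V = sqrt(648*(1/1245) + 1437) = sqrt(216/415 + 1437) = sqrt(596571/415) = sqrt(247576965)/415 ≈ 37.915)
(H(X(-3)) + C(10)) + V = (41 + 10) + sqrt(247576965)/415 = 51 + sqrt(247576965)/415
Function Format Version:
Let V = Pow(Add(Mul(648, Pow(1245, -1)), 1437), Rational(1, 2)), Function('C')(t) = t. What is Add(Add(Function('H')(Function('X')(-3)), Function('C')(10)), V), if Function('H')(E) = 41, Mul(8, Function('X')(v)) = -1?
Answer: Add(51, Mul(Rational(1, 415), Pow(247576965, Rational(1, 2)))) ≈ 88.915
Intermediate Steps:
Function('X')(v) = Rational(-1, 8) (Function('X')(v) = Mul(Rational(1, 8), -1) = Rational(-1, 8))
V = Mul(Rational(1, 415), Pow(247576965, Rational(1, 2))) (V = Pow(Add(Mul(648, Rational(1, 1245)), 1437), Rational(1, 2)) = Pow(Add(Rational(216, 415), 1437), Rational(1, 2)) = Pow(Rational(596571, 415), Rational(1, 2)) = Mul(Rational(1, 415), Pow(247576965, Rational(1, 2))) ≈ 37.915)
Add(Add(Function('H')(Function('X')(-3)), Function('C')(10)), V) = Add(Add(41, 10), Mul(Rational(1, 415), Pow(247576965, Rational(1, 2)))) = Add(51, Mul(Rational(1, 415), Pow(247576965, Rational(1, 2))))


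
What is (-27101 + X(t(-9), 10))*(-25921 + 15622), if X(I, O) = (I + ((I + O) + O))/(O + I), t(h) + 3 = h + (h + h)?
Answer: 279092601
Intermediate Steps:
t(h) = -3 + 3*h (t(h) = -3 + (h + (h + h)) = -3 + (h + 2*h) = -3 + 3*h)
X(I, O) = (2*I + 2*O)/(I + O) (X(I, O) = (I + (I + 2*O))/(I + O) = (2*I + 2*O)/(I + O))
(-27101 + X(t(-9), 10))*(-25921 + 15622) = (-27101 + 2)*(-25921 + 15622) = -27099*(-10299) = 279092601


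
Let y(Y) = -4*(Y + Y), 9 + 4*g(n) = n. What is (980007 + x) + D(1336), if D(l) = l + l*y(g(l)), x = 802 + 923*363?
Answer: -2228550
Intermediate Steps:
g(n) = -9/4 + n/4
y(Y) = -8*Y
x = 335851 (x = 802 + 335049 = 335851)
D(l) = l + l*(18 - 2*l) (D(l) = l + l*(-8*(-9/4 + l/4)) = l + l*(18 - 2*l))
(980007 + x) + D(1336) = (980007 + 335851) + 1336*(19 - 2*1336) = 1315858 + 1336*(19 - 2672) = 1315858 + 1336*(-2653) = 1315858 - 3544408 = -2228550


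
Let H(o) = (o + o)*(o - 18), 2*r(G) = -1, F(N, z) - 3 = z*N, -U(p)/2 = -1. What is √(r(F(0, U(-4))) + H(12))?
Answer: 17*I*√2/2 ≈ 12.021*I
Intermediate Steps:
U(p) = 2 (U(p) = -2*(-1) = 2)
F(N, z) = 3 + N*z (F(N, z) = 3 + z*N = 3 + N*z)
r(G) = -½ (r(G) = (½)*(-1) = -½)
H(o) = 2*o*(-18 + o) (H(o) = (2*o)*(-18 + o) = 2*o*(-18 + o))
√(r(F(0, U(-4))) + H(12)) = √(-½ + 2*12*(-18 + 12)) = √(-½ + 2*12*(-6)) = √(-½ - 144) = √(-289/2) = 17*I*√2/2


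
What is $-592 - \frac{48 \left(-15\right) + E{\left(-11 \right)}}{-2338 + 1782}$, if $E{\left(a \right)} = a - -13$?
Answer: $- \frac{164935}{278} \approx -593.29$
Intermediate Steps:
$E{\left(a \right)} = 13 + a$ ($E{\left(a \right)} = a + 13 = 13 + a$)
$-592 - \frac{48 \left(-15\right) + E{\left(-11 \right)}}{-2338 + 1782} = -592 - \frac{48 \left(-15\right) + \left(13 - 11\right)}{-2338 + 1782} = -592 - \frac{-720 + 2}{-556} = -592 - \left(-718\right) \left(- \frac{1}{556}\right) = -592 - \frac{359}{278} = - \frac{164935}{278}$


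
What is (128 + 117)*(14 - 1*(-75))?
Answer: 21805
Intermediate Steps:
(128 + 117)*(14 - 1*(-75)) = 245*(14 + 75) = 245*89 = 21805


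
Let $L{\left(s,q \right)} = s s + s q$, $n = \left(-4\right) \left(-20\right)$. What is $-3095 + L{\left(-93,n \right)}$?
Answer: $-1886$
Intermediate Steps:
$n = 80$
$L{\left(s,q \right)} = s^{2} + q s$
$-3095 + L{\left(-93,n \right)} = -3095 - 93 \left(80 - 93\right) = -3095 - -1209 = -3095 + 1209 = -1886$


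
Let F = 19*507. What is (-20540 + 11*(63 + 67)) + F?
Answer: -9477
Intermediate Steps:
F = 9633
(-20540 + 11*(63 + 67)) + F = (-20540 + 11*(63 + 67)) + 9633 = (-20540 + 11*130) + 9633 = (-20540 + 1430) + 9633 = -19110 + 9633 = -9477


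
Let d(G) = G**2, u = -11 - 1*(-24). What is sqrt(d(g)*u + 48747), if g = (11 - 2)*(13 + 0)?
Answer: 4*sqrt(14169) ≈ 476.13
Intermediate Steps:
u = 13 (u = -11 + 24 = 13)
g = 117 (g = 9*13 = 117)
sqrt(d(g)*u + 48747) = sqrt(117**2*13 + 48747) = sqrt(13689*13 + 48747) = sqrt(177957 + 48747) = sqrt(226704) = 4*sqrt(14169)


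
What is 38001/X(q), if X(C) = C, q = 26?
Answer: 38001/26 ≈ 1461.6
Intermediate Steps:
38001/X(q) = 38001/26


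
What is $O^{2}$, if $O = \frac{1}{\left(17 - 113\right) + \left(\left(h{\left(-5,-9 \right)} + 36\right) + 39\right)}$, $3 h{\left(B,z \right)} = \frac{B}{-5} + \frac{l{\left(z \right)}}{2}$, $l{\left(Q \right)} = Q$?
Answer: $\frac{36}{17689} \approx 0.0020352$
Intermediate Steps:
$h{\left(B,z \right)} = - \frac{B}{15} + \frac{z}{6}$ ($h{\left(B,z \right)} = \frac{\frac{B}{-5} + \frac{z}{2}}{3} = \frac{B \left(- \frac{1}{5}\right) + z \frac{1}{2}}{3} = \frac{- \frac{B}{5} + \frac{z}{2}}{3} = \frac{\frac{z}{2} - \frac{B}{5}}{3} = - \frac{B}{15} + \frac{z}{6}$)
$O = - \frac{6}{133}$ ($O = \frac{1}{\left(17 - 113\right) + \left(\left(\left(\left(- \frac{1}{15}\right) \left(-5\right) + \frac{1}{6} \left(-9\right)\right) + 36\right) + 39\right)} = \frac{1}{-96 + \left(\left(\left(\frac{1}{3} - \frac{3}{2}\right) + 36\right) + 39\right)} = \frac{1}{-96 + \left(\left(- \frac{7}{6} + 36\right) + 39\right)} = \frac{1}{-96 + \left(\frac{209}{6} + 39\right)} = \frac{1}{-96 + \frac{443}{6}} = \frac{1}{- \frac{133}{6}} = - \frac{6}{133} \approx -0.045113$)
$O^{2} = \left(- \frac{6}{133}\right)^{2} = \frac{36}{17689}$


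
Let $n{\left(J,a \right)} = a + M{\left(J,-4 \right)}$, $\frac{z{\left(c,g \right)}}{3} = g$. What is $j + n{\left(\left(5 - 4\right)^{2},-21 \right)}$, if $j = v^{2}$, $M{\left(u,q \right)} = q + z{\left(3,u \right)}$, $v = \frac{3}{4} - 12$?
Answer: $\frac{1673}{16} \approx 104.56$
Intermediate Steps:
$z{\left(c,g \right)} = 3 g$
$v = - \frac{45}{4}$ ($v = 3 \cdot \frac{1}{4} - 12 = \frac{3}{4} - 12 = - \frac{45}{4} \approx -11.25$)
$M{\left(u,q \right)} = q + 3 u$
$j = \frac{2025}{16}$ ($j = \left(- \frac{45}{4}\right)^{2} = \frac{2025}{16} \approx 126.56$)
$n{\left(J,a \right)} = -4 + a + 3 J$ ($n{\left(J,a \right)} = a + \left(-4 + 3 J\right) = -4 + a + 3 J$)
$j + n{\left(\left(5 - 4\right)^{2},-21 \right)} = \frac{2025}{16} - \left(25 - 3 \left(5 - 4\right)^{2}\right) = \frac{2025}{16} - \left(25 - 3\right) = \frac{2025}{16} - 22 = \frac{1673}{16}$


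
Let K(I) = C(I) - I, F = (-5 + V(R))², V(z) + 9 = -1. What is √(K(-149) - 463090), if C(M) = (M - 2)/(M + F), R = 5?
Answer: I*√668489673/38 ≈ 680.4*I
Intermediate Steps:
V(z) = -10 (V(z) = -9 - 1 = -10)
F = 225 (F = (-5 - 10)² = (-15)² = 225)
C(M) = (-2 + M)/(225 + M) (C(M) = (M - 2)/(M + 225) = (-2 + M)/(225 + M))
K(I) = -I + (-2 + I)/(225 + I) (K(I) = (-2 + I)/(225 + I) - I = -I + (-2 + I)/(225 + I))
√(K(-149) - 463090) = √((-2 - 149 - 1*(-149)*(225 - 149))/(225 - 149) - 463090) = √((-2 - 149 - 1*(-149)*76)/76 - 463090) = √((-2 - 149 + 11324)/76 - 463090) = √((1/76)*11173 - 463090) = √(11173/76 - 463090) = √(-35183667/76) = I*√668489673/38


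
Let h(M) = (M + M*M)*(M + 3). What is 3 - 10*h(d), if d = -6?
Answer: 903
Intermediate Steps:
h(M) = (3 + M)*(M + M²) (h(M) = (M + M²)*(3 + M) = (3 + M)*(M + M²))
3 - 10*h(d) = 3 - (-60)*(3 + (-6)² + 4*(-6)) = 3 - (-60)*(3 + 36 - 24) = 3 - (-60)*15 = 3 - 10*(-90) = 3 + 900 = 903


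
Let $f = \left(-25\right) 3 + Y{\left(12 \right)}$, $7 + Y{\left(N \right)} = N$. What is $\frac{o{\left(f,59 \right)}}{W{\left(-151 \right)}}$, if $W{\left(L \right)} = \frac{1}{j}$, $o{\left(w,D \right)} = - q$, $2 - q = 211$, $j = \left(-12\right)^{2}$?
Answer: $30096$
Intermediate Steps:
$Y{\left(N \right)} = -7 + N$
$j = 144$
$q = -209$ ($q = 2 - 211 = -209$)
$f = -70$ ($f = \left(-25\right) 3 + \left(-7 + 12\right) = -75 + 5 = -70$)
$o{\left(w,D \right)} = 209$ ($o{\left(w,D \right)} = \left(-1\right) \left(-209\right) = 209$)
$W{\left(L \right)} = \frac{1}{144}$
$\frac{o{\left(f,59 \right)}}{W{\left(-151 \right)}} = 209 \frac{1}{\frac{1}{144}} = 209 \cdot 144 = 30096$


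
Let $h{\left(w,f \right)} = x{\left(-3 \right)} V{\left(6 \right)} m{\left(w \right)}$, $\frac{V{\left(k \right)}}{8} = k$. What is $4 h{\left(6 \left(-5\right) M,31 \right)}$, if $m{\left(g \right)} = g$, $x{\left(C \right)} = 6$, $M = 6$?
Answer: $-207360$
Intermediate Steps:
$V{\left(k \right)} = 8 k$
$h{\left(w,f \right)} = 288 w$ ($h{\left(w,f \right)} = 6 \cdot 8 \cdot 6 w = 6 \cdot 48 w = 288 w$)
$4 h{\left(6 \left(-5\right) M,31 \right)} = 4 \cdot 288 \cdot 6 \left(-5\right) 6 = 4 \cdot 288 \left(\left(-30\right) 6\right) = 4 \cdot 288 \left(-180\right) = 4 \left(-51840\right) = -207360$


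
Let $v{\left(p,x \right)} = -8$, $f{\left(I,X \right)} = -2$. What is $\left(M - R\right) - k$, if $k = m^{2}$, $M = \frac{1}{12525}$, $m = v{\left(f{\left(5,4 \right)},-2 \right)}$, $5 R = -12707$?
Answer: $\frac{31029436}{12525} \approx 2477.4$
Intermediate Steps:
$R = - \frac{12707}{5}$ ($R = \frac{1}{5} \left(-12707\right) = - \frac{12707}{5} \approx -2541.4$)
$m = -8$
$M = \frac{1}{12525} \approx 7.984 \cdot 10^{-5}$
$k = 64$ ($k = \left(-8\right)^{2} = 64$)
$\left(M - R\right) - k = \left(\frac{1}{12525} - - \frac{12707}{5}\right) - 64 = \left(\frac{1}{12525} + \frac{12707}{5}\right) - 64 = \frac{31831036}{12525} - 64 = \frac{31029436}{12525}$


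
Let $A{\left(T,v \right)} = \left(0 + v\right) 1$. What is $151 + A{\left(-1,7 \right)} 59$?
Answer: $564$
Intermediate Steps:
$A{\left(T,v \right)} = v$ ($A{\left(T,v \right)} = v 1 = v$)
$151 + A{\left(-1,7 \right)} 59 = 151 + 7 \cdot 59 = 151 + 413 = 564$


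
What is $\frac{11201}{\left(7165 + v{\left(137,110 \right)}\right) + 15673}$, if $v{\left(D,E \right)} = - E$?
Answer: $\frac{11201}{22728} \approx 0.49283$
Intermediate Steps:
$\frac{11201}{\left(7165 + v{\left(137,110 \right)}\right) + 15673} = \frac{11201}{\left(7165 - 110\right) + 15673} = \frac{11201}{7055 + 15673} = \frac{11201}{22728}$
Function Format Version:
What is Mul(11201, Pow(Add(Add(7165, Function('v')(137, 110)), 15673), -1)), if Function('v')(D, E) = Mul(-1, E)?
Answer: Rational(11201, 22728) ≈ 0.49283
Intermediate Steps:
Mul(11201, Pow(Add(Add(7165, Function('v')(137, 110)), 15673), -1)) = Mul(11201, Pow(Add(Add(7165, Mul(-1, 110)), 15673), -1)) = Mul(11201, Pow(Add(Add(7165, -110), 15673), -1)) = Mul(11201, Pow(Add(7055, 15673), -1)) = Mul(11201, Pow(22728, -1)) = Mul(11201, Rational(1, 22728)) = Rational(11201, 22728)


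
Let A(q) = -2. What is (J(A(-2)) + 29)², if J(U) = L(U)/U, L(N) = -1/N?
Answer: 13225/16 ≈ 826.56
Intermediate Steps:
J(U) = -1/U² (J(U) = (-1/U)/U = -1/U²)
(J(A(-2)) + 29)² = (-1/(-2)² + 29)² = (-1*¼ + 29)² = (-¼ + 29)² = (115/4)² = 13225/16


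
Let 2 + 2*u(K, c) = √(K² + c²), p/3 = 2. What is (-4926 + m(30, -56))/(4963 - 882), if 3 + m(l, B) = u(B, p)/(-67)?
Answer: -30022/24857 - √793/273427 ≈ -1.2079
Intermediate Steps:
p = 6 (p = 3*2 = 6)
u(K, c) = -1 + √(K² + c²)/2
m(l, B) = -200/67 - √(36 + B²)/134 (m(l, B) = -3 + (-1 + √(B² + 6²)/2)/(-67) = -3 + (-1 + √(B² + 36)/2)*(-1/67) = -3 + (-1 + √(36 + B²)/2)*(-1/67) = -3 + (1/67 - √(36 + B²)/134) = -200/67 - √(36 + B²)/134)
(-4926 + m(30, -56))/(4963 - 882) = (-4926 + (-200/67 - √(36 + (-56)²)/134))/(4963 - 882) = (-4926 + (-200/67 - √(36 + 3136)/134))/4081 = (-4926 + (-200/67 - √793/67))*(1/4081) = (-330242/67 - √793/67)*(1/4081) = -30022/24857 - √793/273427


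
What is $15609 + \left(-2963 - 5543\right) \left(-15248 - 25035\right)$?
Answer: $342662807$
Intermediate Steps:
$15609 + \left(-2963 - 5543\right) \left(-15248 - 25035\right) = 15609 - -342647198 = 15609 + 342647198 = 342662807$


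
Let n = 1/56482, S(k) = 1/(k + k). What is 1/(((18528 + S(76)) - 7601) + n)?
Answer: 4292632/46905618181 ≈ 9.1516e-5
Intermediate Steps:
S(k) = 1/(2*k)
n = 1/56482 ≈ 1.7705e-5
1/(((18528 + S(76)) - 7601) + n) = 1/(((18528 + (½)/76) - 7601) + 1/56482) = 1/(((18528 + (½)*(1/76)) - 7601) + 1/56482) = 1/(((18528 + 1/152) - 7601) + 1/56482) = 1/((2816257/152 - 7601) + 1/56482) = 1/(1660905/152 + 1/56482) = 1/(46905618181/4292632) = 4292632/46905618181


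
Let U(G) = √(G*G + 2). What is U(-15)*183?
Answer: 183*√227 ≈ 2757.2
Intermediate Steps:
U(G) = √(2 + G²) (U(G) = √(G² + 2) = √(2 + G²))
U(-15)*183 = √(2 + (-15)²)*183 = √(2 + 225)*183 = √227*183 = 183*√227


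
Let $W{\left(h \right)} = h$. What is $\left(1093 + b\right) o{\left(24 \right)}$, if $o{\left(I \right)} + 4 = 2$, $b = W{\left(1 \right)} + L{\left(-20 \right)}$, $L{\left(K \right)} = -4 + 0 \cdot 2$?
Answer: $-2180$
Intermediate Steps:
$L{\left(K \right)} = -4$ ($L{\left(K \right)} = -4 + 0 = -4$)
$b = -3$ ($b = 1 - 4 = -3$)
$o{\left(I \right)} = -2$ ($o{\left(I \right)} = -4 + 2 = -2$)
$\left(1093 + b\right) o{\left(24 \right)} = \left(1093 - 3\right) \left(-2\right) = 1090 \left(-2\right) = -2180$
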